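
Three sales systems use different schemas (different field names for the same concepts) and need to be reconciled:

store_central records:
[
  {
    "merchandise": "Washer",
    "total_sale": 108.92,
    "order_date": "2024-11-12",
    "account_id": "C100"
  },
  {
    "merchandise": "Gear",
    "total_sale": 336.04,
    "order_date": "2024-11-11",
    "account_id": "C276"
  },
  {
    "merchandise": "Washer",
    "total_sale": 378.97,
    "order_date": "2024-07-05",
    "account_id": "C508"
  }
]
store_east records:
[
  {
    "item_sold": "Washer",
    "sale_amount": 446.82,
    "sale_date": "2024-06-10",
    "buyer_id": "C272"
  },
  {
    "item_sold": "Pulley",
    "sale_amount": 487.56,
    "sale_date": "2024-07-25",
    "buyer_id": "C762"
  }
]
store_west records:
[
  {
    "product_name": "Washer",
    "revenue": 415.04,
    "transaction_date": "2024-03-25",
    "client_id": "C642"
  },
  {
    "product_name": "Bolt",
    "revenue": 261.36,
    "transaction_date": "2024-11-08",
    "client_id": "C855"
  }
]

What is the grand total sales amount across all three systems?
2434.71

Schema reconciliation - all amount fields map to sale amount:

store_central (total_sale): 823.93
store_east (sale_amount): 934.38
store_west (revenue): 676.4

Grand total: 2434.71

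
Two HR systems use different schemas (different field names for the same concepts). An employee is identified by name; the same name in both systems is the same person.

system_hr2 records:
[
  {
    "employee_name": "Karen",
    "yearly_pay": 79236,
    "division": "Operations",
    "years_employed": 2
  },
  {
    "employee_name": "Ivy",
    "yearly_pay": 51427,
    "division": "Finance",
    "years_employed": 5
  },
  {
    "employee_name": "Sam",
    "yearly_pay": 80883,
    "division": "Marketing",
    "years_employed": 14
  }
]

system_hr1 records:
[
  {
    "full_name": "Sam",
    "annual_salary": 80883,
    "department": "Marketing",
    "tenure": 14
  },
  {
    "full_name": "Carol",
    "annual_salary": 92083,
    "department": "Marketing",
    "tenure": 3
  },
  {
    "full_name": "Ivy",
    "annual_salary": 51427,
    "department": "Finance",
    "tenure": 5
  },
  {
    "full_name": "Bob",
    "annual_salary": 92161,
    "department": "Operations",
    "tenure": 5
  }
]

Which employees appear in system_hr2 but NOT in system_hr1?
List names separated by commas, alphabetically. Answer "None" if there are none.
Karen

Schema mapping: "employee_name" (system_hr2) = "full_name" (system_hr1) = employee name

Names in system_hr2: ['Ivy', 'Karen', 'Sam']
Names in system_hr1: ['Bob', 'Carol', 'Ivy', 'Sam']

In system_hr2 but not system_hr1: ['Karen']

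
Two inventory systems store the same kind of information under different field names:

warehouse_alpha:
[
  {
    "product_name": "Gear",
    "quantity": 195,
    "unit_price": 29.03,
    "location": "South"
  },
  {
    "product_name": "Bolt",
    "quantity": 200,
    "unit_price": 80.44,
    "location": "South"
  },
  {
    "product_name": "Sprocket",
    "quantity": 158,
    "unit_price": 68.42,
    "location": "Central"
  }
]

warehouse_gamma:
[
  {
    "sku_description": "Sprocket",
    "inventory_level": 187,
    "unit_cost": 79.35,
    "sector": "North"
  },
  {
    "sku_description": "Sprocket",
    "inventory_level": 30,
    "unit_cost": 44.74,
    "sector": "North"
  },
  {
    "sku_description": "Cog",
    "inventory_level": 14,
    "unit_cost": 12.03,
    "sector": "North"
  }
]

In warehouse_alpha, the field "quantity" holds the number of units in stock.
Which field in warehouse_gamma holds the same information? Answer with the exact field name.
inventory_level

In warehouse_alpha, "quantity" holds the number of units in stock.
The fields in warehouse_gamma are: "sku_description", "inventory_level", "unit_cost", "sector".
"inventory_level" is the match: the name refers to the same concept and its values are whole-number counts (e.g. 187, 30).
The other fields ("sku_description", "unit_cost", "sector") hold different kinds of data.

So "quantity" in warehouse_alpha corresponds to "inventory_level" in warehouse_gamma.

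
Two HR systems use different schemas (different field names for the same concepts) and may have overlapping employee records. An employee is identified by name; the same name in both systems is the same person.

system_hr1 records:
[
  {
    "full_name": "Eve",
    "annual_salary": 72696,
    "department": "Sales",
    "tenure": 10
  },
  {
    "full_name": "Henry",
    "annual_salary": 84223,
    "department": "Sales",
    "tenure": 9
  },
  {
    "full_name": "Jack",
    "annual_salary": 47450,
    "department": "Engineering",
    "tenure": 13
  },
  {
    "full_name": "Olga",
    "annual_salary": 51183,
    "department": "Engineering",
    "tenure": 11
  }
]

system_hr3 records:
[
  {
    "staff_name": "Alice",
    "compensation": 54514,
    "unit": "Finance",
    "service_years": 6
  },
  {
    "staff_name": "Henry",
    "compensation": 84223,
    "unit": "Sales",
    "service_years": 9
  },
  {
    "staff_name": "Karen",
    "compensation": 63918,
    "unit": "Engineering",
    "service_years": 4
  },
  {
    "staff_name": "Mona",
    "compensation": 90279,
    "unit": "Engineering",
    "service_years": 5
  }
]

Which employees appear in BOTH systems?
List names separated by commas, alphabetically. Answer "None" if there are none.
Henry

Schema mapping: "full_name" (system_hr1) = "staff_name" (system_hr3) = employee name

Names in system_hr1: ['Eve', 'Henry', 'Jack', 'Olga']
Names in system_hr3: ['Alice', 'Henry', 'Karen', 'Mona']

Intersection: ['Henry']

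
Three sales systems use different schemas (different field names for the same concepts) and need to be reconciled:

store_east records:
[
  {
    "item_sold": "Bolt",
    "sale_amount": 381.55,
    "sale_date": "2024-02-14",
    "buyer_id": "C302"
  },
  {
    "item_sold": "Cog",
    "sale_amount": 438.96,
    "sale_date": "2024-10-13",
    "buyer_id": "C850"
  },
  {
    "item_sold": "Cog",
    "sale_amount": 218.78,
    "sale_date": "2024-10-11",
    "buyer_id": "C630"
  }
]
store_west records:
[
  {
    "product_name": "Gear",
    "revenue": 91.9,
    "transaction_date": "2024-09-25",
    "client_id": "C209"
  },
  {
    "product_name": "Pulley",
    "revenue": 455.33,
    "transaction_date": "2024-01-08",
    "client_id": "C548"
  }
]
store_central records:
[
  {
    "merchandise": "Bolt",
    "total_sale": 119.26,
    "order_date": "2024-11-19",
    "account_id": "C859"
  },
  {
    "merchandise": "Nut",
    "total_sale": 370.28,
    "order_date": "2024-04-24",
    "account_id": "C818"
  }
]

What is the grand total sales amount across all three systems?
2076.06

Schema reconciliation - all amount fields map to sale amount:

store_east (sale_amount): 1039.29
store_west (revenue): 547.23
store_central (total_sale): 489.54

Grand total: 2076.06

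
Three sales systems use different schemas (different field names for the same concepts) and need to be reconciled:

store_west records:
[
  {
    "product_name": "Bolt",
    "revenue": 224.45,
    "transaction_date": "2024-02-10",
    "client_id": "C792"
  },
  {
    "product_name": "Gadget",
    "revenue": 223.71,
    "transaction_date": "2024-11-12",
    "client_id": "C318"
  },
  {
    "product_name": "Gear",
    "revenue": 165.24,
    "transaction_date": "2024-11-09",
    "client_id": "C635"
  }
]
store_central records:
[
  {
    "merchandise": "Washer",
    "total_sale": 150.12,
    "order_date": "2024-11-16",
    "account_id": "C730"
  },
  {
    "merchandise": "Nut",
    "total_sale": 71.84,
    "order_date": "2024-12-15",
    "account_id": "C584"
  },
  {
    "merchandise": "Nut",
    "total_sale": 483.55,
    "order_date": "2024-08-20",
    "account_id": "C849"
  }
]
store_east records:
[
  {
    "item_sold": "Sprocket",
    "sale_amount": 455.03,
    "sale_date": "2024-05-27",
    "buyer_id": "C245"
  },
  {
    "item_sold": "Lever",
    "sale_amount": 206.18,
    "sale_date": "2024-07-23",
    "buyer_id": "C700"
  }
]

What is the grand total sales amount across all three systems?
1980.12

Schema reconciliation - all amount fields map to sale amount:

store_west (revenue): 613.4
store_central (total_sale): 705.51
store_east (sale_amount): 661.21

Grand total: 1980.12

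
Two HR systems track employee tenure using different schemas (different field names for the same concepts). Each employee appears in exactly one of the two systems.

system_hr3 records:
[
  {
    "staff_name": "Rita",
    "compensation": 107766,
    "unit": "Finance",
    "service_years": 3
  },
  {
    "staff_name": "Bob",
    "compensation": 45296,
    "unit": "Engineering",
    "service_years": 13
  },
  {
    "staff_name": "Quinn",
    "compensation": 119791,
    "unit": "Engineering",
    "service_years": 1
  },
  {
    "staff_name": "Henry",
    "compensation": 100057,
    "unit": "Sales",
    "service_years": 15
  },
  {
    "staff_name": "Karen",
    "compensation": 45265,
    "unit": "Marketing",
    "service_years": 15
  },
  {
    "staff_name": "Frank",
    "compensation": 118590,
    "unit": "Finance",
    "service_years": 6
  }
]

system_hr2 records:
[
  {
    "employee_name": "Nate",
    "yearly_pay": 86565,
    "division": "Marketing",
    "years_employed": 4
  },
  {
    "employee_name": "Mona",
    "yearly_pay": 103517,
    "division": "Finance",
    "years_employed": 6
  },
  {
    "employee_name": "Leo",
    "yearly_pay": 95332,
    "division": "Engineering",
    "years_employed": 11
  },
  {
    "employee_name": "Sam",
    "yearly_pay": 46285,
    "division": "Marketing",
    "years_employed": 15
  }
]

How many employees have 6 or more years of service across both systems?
7

Reconcile schemas: "service_years" (system_hr3) = "years_employed" (system_hr2) = years of service

From system_hr3: 4 employees with >= 6 years
From system_hr2: 3 employees with >= 6 years

Total: 4 + 3 = 7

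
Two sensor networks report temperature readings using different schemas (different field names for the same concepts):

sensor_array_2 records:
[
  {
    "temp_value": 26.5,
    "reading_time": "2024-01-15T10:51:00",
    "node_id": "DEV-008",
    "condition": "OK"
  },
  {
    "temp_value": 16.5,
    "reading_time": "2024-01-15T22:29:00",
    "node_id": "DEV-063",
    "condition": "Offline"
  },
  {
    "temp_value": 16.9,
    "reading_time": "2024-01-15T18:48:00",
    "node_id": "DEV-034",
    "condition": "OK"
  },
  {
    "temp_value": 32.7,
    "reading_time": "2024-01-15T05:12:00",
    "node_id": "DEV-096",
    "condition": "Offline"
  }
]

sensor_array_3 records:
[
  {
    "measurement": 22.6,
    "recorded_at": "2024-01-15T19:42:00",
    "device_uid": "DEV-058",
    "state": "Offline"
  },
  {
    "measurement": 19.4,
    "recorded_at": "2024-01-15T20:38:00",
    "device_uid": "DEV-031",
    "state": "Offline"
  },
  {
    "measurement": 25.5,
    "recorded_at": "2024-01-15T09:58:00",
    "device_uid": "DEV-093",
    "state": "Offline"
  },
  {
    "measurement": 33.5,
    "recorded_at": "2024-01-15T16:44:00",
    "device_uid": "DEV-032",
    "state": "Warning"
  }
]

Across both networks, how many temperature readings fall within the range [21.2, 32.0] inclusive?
3

Schema mapping: "temp_value" (sensor_array_2) = "measurement" (sensor_array_3) = temperature

Readings in [21.2, 32.0] from sensor_array_2: 1
Readings in [21.2, 32.0] from sensor_array_3: 2

Total count: 1 + 2 = 3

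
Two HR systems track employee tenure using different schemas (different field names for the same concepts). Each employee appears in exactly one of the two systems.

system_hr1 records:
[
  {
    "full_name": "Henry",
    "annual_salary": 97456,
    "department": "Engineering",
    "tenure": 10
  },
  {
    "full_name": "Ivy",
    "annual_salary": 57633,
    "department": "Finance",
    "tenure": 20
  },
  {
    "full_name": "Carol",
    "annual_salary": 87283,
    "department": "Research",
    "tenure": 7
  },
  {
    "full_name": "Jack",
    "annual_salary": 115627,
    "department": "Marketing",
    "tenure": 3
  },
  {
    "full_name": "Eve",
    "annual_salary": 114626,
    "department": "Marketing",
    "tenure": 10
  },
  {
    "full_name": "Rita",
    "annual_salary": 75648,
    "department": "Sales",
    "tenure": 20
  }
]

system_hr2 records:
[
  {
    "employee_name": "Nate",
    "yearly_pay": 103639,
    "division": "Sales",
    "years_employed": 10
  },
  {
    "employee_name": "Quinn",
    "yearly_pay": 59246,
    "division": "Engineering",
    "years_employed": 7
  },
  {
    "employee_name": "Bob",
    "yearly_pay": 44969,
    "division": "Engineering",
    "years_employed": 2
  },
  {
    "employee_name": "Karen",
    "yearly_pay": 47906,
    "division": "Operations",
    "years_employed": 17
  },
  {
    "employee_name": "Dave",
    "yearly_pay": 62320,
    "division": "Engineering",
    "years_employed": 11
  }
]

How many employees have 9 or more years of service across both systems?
7

Reconcile schemas: "tenure" (system_hr1) = "years_employed" (system_hr2) = years of service

From system_hr1: 4 employees with >= 9 years
From system_hr2: 3 employees with >= 9 years

Total: 4 + 3 = 7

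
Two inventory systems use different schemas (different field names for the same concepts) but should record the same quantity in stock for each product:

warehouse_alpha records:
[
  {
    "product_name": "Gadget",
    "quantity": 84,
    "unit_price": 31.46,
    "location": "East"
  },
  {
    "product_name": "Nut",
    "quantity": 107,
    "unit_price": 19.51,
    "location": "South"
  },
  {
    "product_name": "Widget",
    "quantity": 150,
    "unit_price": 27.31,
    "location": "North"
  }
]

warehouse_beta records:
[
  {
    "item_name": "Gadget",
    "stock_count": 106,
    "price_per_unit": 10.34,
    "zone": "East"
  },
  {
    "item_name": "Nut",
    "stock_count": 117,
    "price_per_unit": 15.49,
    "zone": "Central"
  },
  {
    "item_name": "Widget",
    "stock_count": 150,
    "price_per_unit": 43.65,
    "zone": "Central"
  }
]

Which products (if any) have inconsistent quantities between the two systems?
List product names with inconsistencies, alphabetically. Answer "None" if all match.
Gadget, Nut

Schema mappings:
- "product_name" (warehouse_alpha) = "item_name" (warehouse_beta) = product name
- "quantity" (warehouse_alpha) = "stock_count" (warehouse_beta) = quantity

Comparison:
  Gadget: 84 vs 106 - MISMATCH
  Nut: 107 vs 117 - MISMATCH
  Widget: 150 vs 150 - MATCH

Products with inconsistencies: Gadget, Nut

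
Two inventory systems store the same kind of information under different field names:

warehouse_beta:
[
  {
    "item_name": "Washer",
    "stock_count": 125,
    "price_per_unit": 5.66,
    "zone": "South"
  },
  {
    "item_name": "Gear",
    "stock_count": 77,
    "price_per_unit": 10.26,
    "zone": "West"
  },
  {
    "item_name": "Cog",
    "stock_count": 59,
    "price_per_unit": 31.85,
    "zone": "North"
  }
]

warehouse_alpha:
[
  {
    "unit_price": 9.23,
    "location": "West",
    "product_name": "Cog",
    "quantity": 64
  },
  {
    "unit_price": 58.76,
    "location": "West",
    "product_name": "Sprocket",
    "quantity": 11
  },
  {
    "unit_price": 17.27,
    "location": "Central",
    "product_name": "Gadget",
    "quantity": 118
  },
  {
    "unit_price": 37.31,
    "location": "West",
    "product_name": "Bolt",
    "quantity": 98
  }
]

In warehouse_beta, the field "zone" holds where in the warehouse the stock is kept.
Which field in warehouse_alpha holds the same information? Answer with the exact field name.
location

In warehouse_beta, "zone" holds where in the warehouse the stock is kept.
The fields in warehouse_alpha are: "unit_price", "location", "product_name", "quantity".
"location" is the match: the name refers to the same concept and its values are area labels (e.g. 'Central', 'West').
The other fields ("unit_price", "product_name", "quantity") hold different kinds of data.

So "zone" in warehouse_beta corresponds to "location" in warehouse_alpha.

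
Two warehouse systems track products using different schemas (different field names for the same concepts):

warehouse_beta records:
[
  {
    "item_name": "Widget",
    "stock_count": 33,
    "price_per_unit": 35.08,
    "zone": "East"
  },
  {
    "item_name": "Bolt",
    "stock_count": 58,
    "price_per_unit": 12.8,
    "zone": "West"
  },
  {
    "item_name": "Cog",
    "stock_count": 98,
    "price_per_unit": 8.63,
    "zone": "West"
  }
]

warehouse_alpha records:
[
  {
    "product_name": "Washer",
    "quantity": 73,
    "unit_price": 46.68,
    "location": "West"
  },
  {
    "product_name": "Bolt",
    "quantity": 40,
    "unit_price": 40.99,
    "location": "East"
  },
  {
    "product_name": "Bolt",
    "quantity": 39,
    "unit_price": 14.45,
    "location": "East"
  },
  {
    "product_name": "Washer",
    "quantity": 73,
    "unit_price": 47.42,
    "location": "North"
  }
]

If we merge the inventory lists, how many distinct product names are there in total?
4

Schema mapping: "item_name" (warehouse_beta) = "product_name" (warehouse_alpha) = product name

Products in warehouse_beta: ['Bolt', 'Cog', 'Widget']
Products in warehouse_alpha: ['Bolt', 'Washer']

Union (unique products): ['Bolt', 'Cog', 'Washer', 'Widget']
Count: 4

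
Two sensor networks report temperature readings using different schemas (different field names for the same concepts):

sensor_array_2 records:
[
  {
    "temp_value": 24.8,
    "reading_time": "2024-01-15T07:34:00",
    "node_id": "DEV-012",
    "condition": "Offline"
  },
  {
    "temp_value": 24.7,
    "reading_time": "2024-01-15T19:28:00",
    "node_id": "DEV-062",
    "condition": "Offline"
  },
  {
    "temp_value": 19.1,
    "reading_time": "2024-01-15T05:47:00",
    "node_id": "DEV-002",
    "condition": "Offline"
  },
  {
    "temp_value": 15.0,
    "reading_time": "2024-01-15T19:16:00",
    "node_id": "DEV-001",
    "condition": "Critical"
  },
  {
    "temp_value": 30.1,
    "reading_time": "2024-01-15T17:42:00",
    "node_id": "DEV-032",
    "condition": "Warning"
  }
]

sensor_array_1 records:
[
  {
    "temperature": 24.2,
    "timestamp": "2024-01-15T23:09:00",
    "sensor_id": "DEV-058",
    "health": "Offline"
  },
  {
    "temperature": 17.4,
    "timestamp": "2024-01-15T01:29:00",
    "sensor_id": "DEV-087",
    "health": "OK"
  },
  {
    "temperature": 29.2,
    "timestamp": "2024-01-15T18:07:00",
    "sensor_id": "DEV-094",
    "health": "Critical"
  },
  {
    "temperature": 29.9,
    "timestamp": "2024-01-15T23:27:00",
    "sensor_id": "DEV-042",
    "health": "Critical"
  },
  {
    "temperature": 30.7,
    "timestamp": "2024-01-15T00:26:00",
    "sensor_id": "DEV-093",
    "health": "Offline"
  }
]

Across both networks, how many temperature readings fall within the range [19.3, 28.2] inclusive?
3

Schema mapping: "temp_value" (sensor_array_2) = "temperature" (sensor_array_1) = temperature

Readings in [19.3, 28.2] from sensor_array_2: 2
Readings in [19.3, 28.2] from sensor_array_1: 1

Total count: 2 + 1 = 3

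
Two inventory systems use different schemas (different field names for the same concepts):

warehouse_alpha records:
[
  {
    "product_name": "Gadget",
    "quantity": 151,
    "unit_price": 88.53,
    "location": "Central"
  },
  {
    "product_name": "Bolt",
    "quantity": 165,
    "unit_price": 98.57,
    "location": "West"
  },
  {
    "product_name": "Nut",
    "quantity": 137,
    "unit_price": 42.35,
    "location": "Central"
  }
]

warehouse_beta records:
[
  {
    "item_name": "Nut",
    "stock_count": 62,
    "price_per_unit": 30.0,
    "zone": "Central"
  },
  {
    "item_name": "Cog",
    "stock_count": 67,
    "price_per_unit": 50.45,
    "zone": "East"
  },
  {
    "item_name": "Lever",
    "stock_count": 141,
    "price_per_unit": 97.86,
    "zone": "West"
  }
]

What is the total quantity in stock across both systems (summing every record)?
723

To reconcile these schemas, identify the field holding the quantity in stock in each system:
1. In warehouse_alpha it is "quantity"
2. In warehouse_beta it is "stock_count"

From warehouse_alpha: 151 + 165 + 137 = 453
From warehouse_beta: 62 + 67 + 141 = 270

Total: 453 + 270 = 723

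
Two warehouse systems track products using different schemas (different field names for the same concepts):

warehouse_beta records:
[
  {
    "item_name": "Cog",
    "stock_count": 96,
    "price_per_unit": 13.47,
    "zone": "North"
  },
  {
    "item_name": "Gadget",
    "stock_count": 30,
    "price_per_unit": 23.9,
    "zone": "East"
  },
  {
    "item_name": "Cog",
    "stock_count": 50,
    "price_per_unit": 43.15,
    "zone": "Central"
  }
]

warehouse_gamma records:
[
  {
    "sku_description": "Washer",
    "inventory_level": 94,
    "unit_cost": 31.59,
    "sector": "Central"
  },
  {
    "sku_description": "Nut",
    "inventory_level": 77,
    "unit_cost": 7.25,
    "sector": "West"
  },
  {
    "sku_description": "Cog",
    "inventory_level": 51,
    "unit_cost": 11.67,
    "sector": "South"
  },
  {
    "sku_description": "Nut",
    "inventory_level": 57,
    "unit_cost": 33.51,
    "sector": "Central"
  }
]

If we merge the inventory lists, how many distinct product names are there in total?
4

Schema mapping: "item_name" (warehouse_beta) = "sku_description" (warehouse_gamma) = product name

Products in warehouse_beta: ['Cog', 'Gadget']
Products in warehouse_gamma: ['Cog', 'Nut', 'Washer']

Union (unique products): ['Cog', 'Gadget', 'Nut', 'Washer']
Count: 4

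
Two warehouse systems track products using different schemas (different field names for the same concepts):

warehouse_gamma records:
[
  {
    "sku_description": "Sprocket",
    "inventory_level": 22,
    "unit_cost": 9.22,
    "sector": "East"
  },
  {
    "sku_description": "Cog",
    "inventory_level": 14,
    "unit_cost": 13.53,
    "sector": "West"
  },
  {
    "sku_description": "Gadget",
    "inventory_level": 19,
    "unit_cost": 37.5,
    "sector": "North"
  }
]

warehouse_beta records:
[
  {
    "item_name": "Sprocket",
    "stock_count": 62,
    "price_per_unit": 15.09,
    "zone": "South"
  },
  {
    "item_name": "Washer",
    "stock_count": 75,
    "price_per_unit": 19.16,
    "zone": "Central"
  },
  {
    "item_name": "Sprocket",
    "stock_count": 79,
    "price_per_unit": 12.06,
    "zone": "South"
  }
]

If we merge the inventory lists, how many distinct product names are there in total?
4

Schema mapping: "sku_description" (warehouse_gamma) = "item_name" (warehouse_beta) = product name

Products in warehouse_gamma: ['Cog', 'Gadget', 'Sprocket']
Products in warehouse_beta: ['Sprocket', 'Washer']

Union (unique products): ['Cog', 'Gadget', 'Sprocket', 'Washer']
Count: 4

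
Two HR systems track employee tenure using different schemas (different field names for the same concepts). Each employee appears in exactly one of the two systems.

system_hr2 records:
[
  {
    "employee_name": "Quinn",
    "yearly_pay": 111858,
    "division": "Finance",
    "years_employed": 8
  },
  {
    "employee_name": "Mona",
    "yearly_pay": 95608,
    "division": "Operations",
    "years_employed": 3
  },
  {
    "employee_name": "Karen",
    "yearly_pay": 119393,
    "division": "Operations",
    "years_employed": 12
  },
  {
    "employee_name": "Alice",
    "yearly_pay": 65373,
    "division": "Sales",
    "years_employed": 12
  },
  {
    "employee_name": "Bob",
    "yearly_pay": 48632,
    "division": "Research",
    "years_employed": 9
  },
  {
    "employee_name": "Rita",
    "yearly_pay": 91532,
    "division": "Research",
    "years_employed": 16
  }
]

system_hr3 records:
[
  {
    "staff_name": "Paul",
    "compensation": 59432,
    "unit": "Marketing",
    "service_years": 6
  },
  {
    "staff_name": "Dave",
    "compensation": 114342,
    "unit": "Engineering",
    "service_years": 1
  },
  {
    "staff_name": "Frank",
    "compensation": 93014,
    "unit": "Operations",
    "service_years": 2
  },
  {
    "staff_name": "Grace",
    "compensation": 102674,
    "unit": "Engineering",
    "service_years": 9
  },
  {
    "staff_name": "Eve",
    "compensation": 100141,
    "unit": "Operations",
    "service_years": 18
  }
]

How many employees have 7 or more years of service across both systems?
7

Reconcile schemas: "years_employed" (system_hr2) = "service_years" (system_hr3) = years of service

From system_hr2: 5 employees with >= 7 years
From system_hr3: 2 employees with >= 7 years

Total: 5 + 2 = 7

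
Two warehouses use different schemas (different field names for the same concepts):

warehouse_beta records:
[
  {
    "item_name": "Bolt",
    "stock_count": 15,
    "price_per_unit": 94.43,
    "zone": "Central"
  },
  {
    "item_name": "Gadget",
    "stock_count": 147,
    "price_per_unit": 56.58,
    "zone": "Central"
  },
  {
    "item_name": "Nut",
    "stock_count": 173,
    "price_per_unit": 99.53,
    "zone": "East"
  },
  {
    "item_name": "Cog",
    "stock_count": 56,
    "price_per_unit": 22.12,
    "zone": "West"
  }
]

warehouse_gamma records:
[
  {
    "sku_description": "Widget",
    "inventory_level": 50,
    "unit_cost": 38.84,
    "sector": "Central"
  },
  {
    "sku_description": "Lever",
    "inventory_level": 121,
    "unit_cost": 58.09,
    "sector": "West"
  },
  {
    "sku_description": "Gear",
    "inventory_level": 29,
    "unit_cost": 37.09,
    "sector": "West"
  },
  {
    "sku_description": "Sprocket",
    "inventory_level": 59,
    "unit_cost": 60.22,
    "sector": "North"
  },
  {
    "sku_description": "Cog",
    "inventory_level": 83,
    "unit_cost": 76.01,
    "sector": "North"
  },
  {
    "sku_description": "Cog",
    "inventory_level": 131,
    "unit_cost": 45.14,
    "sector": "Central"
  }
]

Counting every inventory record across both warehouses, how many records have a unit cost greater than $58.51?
4

Schema mapping: "price_per_unit" (warehouse_beta) = "unit_cost" (warehouse_gamma) = unit cost

Records > $58.51 in warehouse_beta: 2
Records > $58.51 in warehouse_gamma: 2

Total count: 2 + 2 = 4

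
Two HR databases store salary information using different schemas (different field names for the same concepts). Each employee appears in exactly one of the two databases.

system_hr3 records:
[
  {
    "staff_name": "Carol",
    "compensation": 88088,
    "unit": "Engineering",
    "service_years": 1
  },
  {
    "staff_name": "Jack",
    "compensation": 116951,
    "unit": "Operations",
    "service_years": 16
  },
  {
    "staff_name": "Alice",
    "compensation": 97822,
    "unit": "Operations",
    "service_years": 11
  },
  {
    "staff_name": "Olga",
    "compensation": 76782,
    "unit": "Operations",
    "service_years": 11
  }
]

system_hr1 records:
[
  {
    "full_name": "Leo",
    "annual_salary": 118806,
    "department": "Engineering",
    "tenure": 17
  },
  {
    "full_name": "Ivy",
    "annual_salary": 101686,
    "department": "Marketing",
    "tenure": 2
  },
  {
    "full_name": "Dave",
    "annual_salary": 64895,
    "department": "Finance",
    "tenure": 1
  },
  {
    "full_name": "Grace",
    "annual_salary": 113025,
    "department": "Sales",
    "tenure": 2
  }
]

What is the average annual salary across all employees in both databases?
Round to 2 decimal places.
97256.88

Schema mapping: "compensation" (system_hr3) = "annual_salary" (system_hr1) = annual salary

All salaries: [88088, 116951, 97822, 76782, 118806, 101686, 64895, 113025]
Sum: 778055
Count: 8
Average: 778055 / 8 = 97256.88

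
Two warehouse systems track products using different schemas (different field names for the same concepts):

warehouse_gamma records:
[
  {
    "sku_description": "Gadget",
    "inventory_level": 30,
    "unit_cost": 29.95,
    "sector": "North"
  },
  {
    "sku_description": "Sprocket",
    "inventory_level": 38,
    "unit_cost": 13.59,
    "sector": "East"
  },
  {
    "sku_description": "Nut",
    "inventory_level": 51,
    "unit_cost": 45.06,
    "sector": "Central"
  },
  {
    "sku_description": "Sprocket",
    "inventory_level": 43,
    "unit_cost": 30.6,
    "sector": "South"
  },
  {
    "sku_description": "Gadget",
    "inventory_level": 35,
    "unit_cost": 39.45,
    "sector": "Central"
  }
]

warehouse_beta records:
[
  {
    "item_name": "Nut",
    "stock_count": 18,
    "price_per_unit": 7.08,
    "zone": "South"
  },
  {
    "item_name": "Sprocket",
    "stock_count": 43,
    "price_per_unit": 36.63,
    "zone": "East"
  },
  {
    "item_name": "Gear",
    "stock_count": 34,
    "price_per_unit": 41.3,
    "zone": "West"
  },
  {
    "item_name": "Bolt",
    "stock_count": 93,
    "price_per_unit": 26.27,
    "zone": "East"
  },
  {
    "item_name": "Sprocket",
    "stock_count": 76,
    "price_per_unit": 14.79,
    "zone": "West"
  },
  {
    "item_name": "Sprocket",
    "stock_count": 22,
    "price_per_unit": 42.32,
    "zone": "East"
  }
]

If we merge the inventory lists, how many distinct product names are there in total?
5

Schema mapping: "sku_description" (warehouse_gamma) = "item_name" (warehouse_beta) = product name

Products in warehouse_gamma: ['Gadget', 'Nut', 'Sprocket']
Products in warehouse_beta: ['Bolt', 'Gear', 'Nut', 'Sprocket']

Union (unique products): ['Bolt', 'Gadget', 'Gear', 'Nut', 'Sprocket']
Count: 5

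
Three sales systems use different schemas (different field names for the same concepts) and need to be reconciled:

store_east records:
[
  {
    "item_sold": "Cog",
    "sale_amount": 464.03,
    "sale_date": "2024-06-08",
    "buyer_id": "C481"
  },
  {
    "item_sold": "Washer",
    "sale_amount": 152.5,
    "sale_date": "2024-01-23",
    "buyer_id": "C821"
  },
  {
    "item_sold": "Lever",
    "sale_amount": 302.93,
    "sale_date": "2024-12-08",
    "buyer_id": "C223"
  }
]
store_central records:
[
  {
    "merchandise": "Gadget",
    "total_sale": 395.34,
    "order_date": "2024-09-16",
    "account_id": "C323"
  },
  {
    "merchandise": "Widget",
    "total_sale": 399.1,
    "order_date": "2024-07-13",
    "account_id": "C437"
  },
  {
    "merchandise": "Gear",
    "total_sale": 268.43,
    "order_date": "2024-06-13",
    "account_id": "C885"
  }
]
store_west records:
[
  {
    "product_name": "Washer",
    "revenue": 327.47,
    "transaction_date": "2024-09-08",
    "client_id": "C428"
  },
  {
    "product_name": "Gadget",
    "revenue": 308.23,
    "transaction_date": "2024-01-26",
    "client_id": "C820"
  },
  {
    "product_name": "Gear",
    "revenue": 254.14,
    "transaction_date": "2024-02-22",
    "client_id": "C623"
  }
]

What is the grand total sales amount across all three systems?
2872.17

Schema reconciliation - all amount fields map to sale amount:

store_east (sale_amount): 919.46
store_central (total_sale): 1062.87
store_west (revenue): 889.84

Grand total: 2872.17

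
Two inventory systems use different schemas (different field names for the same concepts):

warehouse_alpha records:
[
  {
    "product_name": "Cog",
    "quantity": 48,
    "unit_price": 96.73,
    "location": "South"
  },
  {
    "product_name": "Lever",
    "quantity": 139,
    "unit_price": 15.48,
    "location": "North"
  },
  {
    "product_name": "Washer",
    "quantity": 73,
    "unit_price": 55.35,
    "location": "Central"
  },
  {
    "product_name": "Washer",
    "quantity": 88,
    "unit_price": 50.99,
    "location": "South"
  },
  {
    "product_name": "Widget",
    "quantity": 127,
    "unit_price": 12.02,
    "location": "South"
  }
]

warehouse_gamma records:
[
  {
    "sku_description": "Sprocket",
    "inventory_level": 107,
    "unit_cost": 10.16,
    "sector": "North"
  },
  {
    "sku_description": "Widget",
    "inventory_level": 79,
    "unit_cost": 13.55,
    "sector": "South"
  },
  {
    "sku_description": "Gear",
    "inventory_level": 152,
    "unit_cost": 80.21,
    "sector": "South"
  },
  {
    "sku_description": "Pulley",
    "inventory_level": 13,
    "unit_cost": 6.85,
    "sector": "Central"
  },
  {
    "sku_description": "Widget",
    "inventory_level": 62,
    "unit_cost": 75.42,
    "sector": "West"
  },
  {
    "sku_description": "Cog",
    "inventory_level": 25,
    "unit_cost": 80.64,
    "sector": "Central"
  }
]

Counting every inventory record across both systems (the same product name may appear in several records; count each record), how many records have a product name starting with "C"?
2

Schema mapping: "product_name" (warehouse_alpha) = "sku_description" (warehouse_gamma) = product name

Records with product name starting with "C" in warehouse_alpha: 1
Records with product name starting with "C" in warehouse_gamma: 1

Total: 1 + 1 = 2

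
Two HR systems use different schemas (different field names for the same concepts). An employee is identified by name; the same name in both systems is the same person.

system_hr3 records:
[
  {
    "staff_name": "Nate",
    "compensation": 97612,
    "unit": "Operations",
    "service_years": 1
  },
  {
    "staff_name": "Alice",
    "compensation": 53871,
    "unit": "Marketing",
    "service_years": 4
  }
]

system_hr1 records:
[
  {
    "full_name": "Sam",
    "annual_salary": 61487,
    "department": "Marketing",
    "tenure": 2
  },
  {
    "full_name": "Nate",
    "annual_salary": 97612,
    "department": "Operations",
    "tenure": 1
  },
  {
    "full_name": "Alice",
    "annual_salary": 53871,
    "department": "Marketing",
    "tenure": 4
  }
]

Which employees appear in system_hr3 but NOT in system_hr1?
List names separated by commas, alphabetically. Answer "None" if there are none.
None

Schema mapping: "staff_name" (system_hr3) = "full_name" (system_hr1) = employee name

Names in system_hr3: ['Alice', 'Nate']
Names in system_hr1: ['Alice', 'Nate', 'Sam']

In system_hr3 but not system_hr1: None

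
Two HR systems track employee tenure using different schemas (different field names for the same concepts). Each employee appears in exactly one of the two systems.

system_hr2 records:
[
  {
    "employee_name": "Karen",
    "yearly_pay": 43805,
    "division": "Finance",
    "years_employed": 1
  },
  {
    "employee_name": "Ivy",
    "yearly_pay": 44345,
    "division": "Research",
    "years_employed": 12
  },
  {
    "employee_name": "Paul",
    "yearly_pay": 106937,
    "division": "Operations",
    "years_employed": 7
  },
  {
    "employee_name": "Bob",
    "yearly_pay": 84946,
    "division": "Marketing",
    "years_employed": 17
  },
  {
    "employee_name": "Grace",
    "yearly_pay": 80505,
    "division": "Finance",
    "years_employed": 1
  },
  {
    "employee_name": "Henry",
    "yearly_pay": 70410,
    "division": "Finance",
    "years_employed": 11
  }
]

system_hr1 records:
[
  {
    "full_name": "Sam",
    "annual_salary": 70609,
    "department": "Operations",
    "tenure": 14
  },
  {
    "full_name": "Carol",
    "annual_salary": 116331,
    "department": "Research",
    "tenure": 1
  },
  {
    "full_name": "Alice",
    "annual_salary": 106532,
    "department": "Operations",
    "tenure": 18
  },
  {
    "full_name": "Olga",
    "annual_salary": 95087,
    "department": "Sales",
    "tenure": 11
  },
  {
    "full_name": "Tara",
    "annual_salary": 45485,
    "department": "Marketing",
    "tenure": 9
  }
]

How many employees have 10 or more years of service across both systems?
6

Reconcile schemas: "years_employed" (system_hr2) = "tenure" (system_hr1) = years of service

From system_hr2: 3 employees with >= 10 years
From system_hr1: 3 employees with >= 10 years

Total: 3 + 3 = 6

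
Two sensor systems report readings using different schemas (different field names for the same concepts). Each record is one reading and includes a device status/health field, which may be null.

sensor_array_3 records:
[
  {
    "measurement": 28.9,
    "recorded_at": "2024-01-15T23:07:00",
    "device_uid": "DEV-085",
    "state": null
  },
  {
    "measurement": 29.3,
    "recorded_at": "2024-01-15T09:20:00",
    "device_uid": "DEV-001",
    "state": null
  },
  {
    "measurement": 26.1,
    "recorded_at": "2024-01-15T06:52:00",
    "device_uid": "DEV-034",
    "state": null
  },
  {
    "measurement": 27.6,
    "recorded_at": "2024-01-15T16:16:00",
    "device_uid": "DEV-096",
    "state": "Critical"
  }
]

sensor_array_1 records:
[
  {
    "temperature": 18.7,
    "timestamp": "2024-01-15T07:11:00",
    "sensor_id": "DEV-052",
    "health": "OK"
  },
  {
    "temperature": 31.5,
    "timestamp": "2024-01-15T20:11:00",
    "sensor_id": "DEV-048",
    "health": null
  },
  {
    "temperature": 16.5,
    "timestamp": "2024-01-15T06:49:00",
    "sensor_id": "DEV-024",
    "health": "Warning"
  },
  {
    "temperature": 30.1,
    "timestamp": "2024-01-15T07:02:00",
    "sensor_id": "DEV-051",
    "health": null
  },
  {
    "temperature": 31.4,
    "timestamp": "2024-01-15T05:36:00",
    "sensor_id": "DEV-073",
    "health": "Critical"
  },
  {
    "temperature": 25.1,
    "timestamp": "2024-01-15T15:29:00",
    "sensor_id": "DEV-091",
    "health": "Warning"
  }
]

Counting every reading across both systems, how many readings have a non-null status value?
5

Schema mapping: "state" (sensor_array_3) = "health" (sensor_array_1) = status

Non-null in sensor_array_3: 1
Non-null in sensor_array_1: 4

Total non-null: 1 + 4 = 5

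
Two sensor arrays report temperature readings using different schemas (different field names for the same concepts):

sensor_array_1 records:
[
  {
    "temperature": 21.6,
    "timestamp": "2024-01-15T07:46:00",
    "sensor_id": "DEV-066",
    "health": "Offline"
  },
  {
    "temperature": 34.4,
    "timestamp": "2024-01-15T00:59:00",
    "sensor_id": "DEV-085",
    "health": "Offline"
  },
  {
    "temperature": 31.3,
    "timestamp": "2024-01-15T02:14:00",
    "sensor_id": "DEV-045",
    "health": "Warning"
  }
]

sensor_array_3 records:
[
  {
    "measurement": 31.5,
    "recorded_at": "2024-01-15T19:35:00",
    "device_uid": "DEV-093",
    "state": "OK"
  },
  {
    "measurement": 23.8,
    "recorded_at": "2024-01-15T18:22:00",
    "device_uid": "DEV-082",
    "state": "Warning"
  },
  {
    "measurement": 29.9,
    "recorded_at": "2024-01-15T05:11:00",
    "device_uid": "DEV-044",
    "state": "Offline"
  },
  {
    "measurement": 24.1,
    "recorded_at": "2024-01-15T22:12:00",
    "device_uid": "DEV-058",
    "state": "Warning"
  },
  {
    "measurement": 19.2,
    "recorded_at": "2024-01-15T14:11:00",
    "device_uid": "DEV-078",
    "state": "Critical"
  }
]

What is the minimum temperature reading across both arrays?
19.2

Schema mapping: "temperature" (sensor_array_1) = "measurement" (sensor_array_3) = temperature reading

Minimum in sensor_array_1: 21.6
Minimum in sensor_array_3: 19.2

Overall minimum: min(21.6, 19.2) = 19.2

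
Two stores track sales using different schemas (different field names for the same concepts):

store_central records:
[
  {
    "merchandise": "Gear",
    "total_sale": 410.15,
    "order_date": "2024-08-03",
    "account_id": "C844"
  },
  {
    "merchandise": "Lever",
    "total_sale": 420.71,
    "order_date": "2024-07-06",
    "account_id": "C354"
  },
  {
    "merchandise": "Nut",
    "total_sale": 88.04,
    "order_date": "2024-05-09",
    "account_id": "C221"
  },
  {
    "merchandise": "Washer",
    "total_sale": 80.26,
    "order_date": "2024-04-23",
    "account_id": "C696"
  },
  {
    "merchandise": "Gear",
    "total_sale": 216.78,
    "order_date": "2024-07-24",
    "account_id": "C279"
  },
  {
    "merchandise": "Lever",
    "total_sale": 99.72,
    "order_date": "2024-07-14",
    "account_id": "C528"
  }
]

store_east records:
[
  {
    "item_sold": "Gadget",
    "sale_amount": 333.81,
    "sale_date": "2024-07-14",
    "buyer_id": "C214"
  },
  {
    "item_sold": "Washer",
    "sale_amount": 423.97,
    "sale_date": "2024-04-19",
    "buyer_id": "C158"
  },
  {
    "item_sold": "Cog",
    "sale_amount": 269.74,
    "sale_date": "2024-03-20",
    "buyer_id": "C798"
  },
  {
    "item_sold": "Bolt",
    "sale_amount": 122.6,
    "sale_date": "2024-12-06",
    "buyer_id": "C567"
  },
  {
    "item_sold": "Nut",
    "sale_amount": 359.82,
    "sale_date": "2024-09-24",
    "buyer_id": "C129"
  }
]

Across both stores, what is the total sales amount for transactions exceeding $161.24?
2434.98

Schema mapping: "total_sale" (store_central) = "sale_amount" (store_east) = sale amount

Sum of sales > $161.24 in store_central: 1047.64
Sum of sales > $161.24 in store_east: 1387.34

Total: 1047.64 + 1387.34 = 2434.98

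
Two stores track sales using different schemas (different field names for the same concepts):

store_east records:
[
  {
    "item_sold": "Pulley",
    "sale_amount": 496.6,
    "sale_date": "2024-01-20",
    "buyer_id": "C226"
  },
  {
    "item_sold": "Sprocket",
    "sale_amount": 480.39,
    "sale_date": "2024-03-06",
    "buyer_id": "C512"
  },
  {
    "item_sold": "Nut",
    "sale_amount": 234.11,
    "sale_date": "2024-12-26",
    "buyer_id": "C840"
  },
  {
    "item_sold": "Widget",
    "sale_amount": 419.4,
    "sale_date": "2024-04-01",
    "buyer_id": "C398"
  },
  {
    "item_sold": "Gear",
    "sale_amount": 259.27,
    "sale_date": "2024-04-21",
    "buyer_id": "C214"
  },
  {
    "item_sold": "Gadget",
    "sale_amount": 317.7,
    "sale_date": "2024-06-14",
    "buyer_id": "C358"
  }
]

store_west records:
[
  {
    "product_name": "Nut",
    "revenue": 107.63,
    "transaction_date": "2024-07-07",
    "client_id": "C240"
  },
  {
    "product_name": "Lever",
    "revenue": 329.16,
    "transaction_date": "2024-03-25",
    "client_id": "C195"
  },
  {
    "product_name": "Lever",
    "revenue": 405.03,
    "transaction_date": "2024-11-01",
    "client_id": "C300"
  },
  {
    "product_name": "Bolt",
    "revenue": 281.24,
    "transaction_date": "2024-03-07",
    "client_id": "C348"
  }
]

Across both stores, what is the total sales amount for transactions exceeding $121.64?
3222.9

Schema mapping: "sale_amount" (store_east) = "revenue" (store_west) = sale amount

Sum of sales > $121.64 in store_east: 2207.47
Sum of sales > $121.64 in store_west: 1015.43

Total: 2207.47 + 1015.43 = 3222.9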